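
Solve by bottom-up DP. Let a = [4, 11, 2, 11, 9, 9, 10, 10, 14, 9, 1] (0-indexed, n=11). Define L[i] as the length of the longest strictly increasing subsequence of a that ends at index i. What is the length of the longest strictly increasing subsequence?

4

   i    0    1    2    3    4    5    6    7    8    9   10
a[i]    4   11    2   11    9    9   10   10   14    9    1
L[i]    1    2    1    2    2    2    3    3    4    2    1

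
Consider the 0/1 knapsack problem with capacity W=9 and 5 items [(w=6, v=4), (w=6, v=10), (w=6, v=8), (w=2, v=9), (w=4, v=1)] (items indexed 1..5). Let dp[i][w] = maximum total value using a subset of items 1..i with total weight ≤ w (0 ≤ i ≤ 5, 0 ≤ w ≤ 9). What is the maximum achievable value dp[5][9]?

i\w   0   1   2   3   4   5   6   7   8   9
  0   0   0   0   0   0   0   0   0   0   0
  1   0   0   0   0   0   0   4   4   4   4
  2   0   0   0   0   0   0  10  10  10  10
  3   0   0   0   0   0   0  10  10  10  10
  4   0   0   9   9   9   9  10  10  19  19
  5   0   0   9   9   9   9  10  10  19  19

19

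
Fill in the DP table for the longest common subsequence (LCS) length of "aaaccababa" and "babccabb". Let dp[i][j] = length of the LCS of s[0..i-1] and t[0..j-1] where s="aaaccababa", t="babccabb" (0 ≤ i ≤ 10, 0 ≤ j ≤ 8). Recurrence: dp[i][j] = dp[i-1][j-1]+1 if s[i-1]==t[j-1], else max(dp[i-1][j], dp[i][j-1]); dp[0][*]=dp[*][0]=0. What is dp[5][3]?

   ''  b  a  b  c  c  a  b  b
''  0  0  0  0  0  0  0  0  0
 a  0  0  1  1  1  1  1  1  1
 a  0  0  1  1  1  1  2  2  2
 a  0  0  1  1  1  1  2  2  2
 c  0  0  1  1  2  2  2  2  2
 c  0  0  1  1  2  3  3  3  3
 a  0  0  1  1  2  3  4  4  4
 b  0  1  1  2  2  3  4  5  5
 a  0  1  2  2  2  3  4  5  5
 b  0  1  2  3  3  3  4  5  6
 a  0  1  2  3  3  3  4  5  6

1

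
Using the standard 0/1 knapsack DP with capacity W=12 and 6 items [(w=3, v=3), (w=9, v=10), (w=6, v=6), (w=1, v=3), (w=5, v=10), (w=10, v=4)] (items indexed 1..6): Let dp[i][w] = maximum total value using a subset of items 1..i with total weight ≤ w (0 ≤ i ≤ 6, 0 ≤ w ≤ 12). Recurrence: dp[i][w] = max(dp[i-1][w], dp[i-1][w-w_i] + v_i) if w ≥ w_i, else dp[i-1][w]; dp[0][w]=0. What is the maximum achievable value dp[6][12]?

19

i\w   0   1   2   3   4   5   6   7   8   9  10  11  12
  0   0   0   0   0   0   0   0   0   0   0   0   0   0
  1   0   0   0   3   3   3   3   3   3   3   3   3   3
  2   0   0   0   3   3   3   3   3   3  10  10  10  13
  3   0   0   0   3   3   3   6   6   6  10  10  10  13
  4   0   3   3   3   6   6   6   9   9  10  13  13  13
  5   0   3   3   3   6  10  13  13  13  16  16  16  19
  6   0   3   3   3   6  10  13  13  13  16  16  16  19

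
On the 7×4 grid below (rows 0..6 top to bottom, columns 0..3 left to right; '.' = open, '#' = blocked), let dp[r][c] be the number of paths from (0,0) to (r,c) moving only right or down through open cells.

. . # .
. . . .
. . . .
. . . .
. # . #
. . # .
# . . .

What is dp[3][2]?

9

r\c   0   1   2   3
  0   1   1   0   0
  1   1   2   2   2
  2   1   3   5   7
  3   1   4   9  16
  4   1   0   9   0
  5   1   1   0   0
  6   0   1   1   1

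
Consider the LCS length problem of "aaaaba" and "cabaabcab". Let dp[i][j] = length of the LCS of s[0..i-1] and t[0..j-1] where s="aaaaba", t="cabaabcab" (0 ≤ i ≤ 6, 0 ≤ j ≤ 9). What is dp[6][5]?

   ''  c  a  b  a  a  b  c  a  b
''  0  0  0  0  0  0  0  0  0  0
 a  0  0  1  1  1  1  1  1  1  1
 a  0  0  1  1  2  2  2  2  2  2
 a  0  0  1  1  2  3  3  3  3  3
 a  0  0  1  1  2  3  3  3  4  4
 b  0  0  1  2  2  3  4  4  4  5
 a  0  0  1  2  3  3  4  4  5  5

3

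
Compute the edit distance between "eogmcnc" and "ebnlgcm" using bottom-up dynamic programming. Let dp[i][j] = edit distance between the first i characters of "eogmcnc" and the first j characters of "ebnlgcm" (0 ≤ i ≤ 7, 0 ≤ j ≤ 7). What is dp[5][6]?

   ''  e  b  n  l  g  c  m
''  0  1  2  3  4  5  6  7
 e  1  0  1  2  3  4  5  6
 o  2  1  1  2  3  4  5  6
 g  3  2  2  2  3  3  4  5
 m  4  3  3  3  3  4  4  4
 c  5  4  4  4  4  4  4  5
 n  6  5  5  4  5  5  5  5
 c  7  6  6  5  5  6  5  6

4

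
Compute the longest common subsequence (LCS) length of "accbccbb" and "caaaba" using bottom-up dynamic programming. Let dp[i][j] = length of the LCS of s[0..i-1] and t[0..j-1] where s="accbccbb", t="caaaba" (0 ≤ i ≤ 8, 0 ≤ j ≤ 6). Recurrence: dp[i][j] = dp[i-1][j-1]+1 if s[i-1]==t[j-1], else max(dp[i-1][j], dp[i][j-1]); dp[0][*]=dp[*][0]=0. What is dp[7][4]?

1

   ''  c  a  a  a  b  a
''  0  0  0  0  0  0  0
 a  0  0  1  1  1  1  1
 c  0  1  1  1  1  1  1
 c  0  1  1  1  1  1  1
 b  0  1  1  1  1  2  2
 c  0  1  1  1  1  2  2
 c  0  1  1  1  1  2  2
 b  0  1  1  1  1  2  2
 b  0  1  1  1  1  2  2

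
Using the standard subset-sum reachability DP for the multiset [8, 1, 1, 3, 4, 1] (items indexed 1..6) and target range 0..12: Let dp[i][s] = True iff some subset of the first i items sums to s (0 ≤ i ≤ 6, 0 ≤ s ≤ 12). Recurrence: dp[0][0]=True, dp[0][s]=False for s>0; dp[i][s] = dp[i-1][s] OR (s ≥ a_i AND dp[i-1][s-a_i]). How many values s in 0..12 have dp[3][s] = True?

6

i\s   0   1   2   3   4   5   6   7   8   9  10  11  12
  0   T   F   F   F   F   F   F   F   F   F   F   F   F
  1   T   F   F   F   F   F   F   F   T   F   F   F   F
  2   T   T   F   F   F   F   F   F   T   T   F   F   F
  3   T   T   T   F   F   F   F   F   T   T   T   F   F
  4   T   T   T   T   T   T   F   F   T   T   T   T   T
  5   T   T   T   T   T   T   T   T   T   T   T   T   T
  6   T   T   T   T   T   T   T   T   T   T   T   T   T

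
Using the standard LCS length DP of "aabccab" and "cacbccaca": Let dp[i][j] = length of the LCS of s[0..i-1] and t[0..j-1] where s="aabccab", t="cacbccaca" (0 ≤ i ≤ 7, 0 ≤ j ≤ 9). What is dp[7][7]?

5

   ''  c  a  c  b  c  c  a  c  a
''  0  0  0  0  0  0  0  0  0  0
 a  0  0  1  1  1  1  1  1  1  1
 a  0  0  1  1  1  1  1  2  2  2
 b  0  0  1  1  2  2  2  2  2  2
 c  0  1  1  2  2  3  3  3  3  3
 c  0  1  1  2  2  3  4  4  4  4
 a  0  1  2  2  2  3  4  5  5  5
 b  0  1  2  2  3  3  4  5  5  5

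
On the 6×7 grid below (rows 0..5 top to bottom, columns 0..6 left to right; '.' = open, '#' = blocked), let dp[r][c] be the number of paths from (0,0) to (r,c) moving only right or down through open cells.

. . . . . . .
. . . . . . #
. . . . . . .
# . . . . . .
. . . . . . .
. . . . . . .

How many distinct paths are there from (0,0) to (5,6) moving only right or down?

r\c   0   1   2   3   4   5   6
  0   1   1   1   1   1   1   1
  1   1   2   3   4   5   6   0
  2   1   3   6  10  15  21  21
  3   0   3   9  19  34  55  76
  4   0   3  12  31  65 120 196
  5   0   3  15  46 111 231 427

427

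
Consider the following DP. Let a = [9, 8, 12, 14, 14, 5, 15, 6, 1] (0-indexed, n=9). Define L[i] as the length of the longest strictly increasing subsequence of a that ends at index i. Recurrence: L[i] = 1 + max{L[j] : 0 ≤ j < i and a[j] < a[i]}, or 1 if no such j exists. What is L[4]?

3

   i    0    1    2    3    4    5    6    7    8
a[i]    9    8   12   14   14    5   15    6    1
L[i]    1    1    2    3    3    1    4    2    1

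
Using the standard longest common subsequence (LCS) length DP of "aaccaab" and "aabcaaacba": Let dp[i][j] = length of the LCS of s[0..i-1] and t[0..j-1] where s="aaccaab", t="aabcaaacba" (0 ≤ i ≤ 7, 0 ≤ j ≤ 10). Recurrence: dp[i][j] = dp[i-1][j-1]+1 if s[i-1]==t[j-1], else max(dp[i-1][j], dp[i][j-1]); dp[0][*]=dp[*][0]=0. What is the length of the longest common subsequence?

6

   ''  a  a  b  c  a  a  a  c  b  a
''  0  0  0  0  0  0  0  0  0  0  0
 a  0  1  1  1  1  1  1  1  1  1  1
 a  0  1  2  2  2  2  2  2  2  2  2
 c  0  1  2  2  3  3  3  3  3  3  3
 c  0  1  2  2  3  3  3  3  4  4  4
 a  0  1  2  2  3  4  4  4  4  4  5
 a  0  1  2  2  3  4  5  5  5  5  5
 b  0  1  2  3  3  4  5  5  5  6  6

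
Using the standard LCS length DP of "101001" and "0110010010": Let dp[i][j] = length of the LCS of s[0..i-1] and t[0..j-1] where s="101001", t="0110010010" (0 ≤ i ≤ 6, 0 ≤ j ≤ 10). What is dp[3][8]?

   ''  0  1  1  0  0  1  0  0  1  0
''  0  0  0  0  0  0  0  0  0  0  0
 1  0  0  1  1  1  1  1  1  1  1  1
 0  0  1  1  1  2  2  2  2  2  2  2
 1  0  1  2  2  2  2  3  3  3  3  3
 0  0  1  2  2  3  3  3  4  4  4  4
 0  0  1  2  2  3  4  4  4  5  5  5
 1  0  1  2  3  3  4  5  5  5  6  6

3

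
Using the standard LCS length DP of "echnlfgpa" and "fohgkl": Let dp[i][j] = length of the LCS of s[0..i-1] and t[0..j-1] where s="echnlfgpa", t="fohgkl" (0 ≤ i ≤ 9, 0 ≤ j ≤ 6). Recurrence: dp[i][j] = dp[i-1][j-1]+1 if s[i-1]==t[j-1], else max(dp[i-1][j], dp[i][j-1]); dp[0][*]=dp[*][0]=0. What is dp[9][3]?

1

   ''  f  o  h  g  k  l
''  0  0  0  0  0  0  0
 e  0  0  0  0  0  0  0
 c  0  0  0  0  0  0  0
 h  0  0  0  1  1  1  1
 n  0  0  0  1  1  1  1
 l  0  0  0  1  1  1  2
 f  0  1  1  1  1  1  2
 g  0  1  1  1  2  2  2
 p  0  1  1  1  2  2  2
 a  0  1  1  1  2  2  2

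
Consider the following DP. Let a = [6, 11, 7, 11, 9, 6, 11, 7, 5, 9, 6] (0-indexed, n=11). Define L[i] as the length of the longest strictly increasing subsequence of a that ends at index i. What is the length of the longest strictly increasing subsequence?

4

   i    0    1    2    3    4    5    6    7    8    9   10
a[i]    6   11    7   11    9    6   11    7    5    9    6
L[i]    1    2    2    3    3    1    4    2    1    3    2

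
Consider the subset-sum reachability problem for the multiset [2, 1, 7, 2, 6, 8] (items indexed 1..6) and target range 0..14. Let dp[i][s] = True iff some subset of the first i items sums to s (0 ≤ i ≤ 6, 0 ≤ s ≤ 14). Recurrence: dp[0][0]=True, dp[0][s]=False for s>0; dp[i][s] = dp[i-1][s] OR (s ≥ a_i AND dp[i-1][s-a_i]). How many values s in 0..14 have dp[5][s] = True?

15

i\s   0   1   2   3   4   5   6   7   8   9  10  11  12  13  14
  0   T   F   F   F   F   F   F   F   F   F   F   F   F   F   F
  1   T   F   T   F   F   F   F   F   F   F   F   F   F   F   F
  2   T   T   T   T   F   F   F   F   F   F   F   F   F   F   F
  3   T   T   T   T   F   F   F   T   T   T   T   F   F   F   F
  4   T   T   T   T   T   T   F   T   T   T   T   T   T   F   F
  5   T   T   T   T   T   T   T   T   T   T   T   T   T   T   T
  6   T   T   T   T   T   T   T   T   T   T   T   T   T   T   T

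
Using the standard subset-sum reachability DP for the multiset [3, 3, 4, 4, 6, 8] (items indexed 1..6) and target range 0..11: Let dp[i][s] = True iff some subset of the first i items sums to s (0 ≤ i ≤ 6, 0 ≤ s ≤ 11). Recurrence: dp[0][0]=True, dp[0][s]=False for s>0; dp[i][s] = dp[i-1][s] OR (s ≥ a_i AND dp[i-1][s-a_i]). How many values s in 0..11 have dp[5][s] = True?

9

i\s   0   1   2   3   4   5   6   7   8   9  10  11
  0   T   F   F   F   F   F   F   F   F   F   F   F
  1   T   F   F   T   F   F   F   F   F   F   F   F
  2   T   F   F   T   F   F   T   F   F   F   F   F
  3   T   F   F   T   T   F   T   T   F   F   T   F
  4   T   F   F   T   T   F   T   T   T   F   T   T
  5   T   F   F   T   T   F   T   T   T   T   T   T
  6   T   F   F   T   T   F   T   T   T   T   T   T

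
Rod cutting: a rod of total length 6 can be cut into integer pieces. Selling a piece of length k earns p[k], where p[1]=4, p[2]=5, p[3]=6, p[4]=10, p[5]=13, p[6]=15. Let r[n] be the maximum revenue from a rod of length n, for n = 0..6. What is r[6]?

   n    0    1    2    3    4    5    6
r[n]    0    4    8   12   16   20   24

24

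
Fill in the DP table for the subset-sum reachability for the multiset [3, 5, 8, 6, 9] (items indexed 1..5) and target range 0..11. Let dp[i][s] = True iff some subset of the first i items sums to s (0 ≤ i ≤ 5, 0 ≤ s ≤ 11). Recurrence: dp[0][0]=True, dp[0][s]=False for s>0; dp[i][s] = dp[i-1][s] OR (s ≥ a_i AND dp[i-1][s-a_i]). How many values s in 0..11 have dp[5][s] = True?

7

i\s   0   1   2   3   4   5   6   7   8   9  10  11
  0   T   F   F   F   F   F   F   F   F   F   F   F
  1   T   F   F   T   F   F   F   F   F   F   F   F
  2   T   F   F   T   F   T   F   F   T   F   F   F
  3   T   F   F   T   F   T   F   F   T   F   F   T
  4   T   F   F   T   F   T   T   F   T   T   F   T
  5   T   F   F   T   F   T   T   F   T   T   F   T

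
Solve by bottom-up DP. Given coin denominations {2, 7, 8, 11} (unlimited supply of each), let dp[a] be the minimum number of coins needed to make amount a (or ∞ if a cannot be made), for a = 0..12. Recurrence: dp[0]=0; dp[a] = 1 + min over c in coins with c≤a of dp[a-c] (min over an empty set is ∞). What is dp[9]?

 a  0  1  2  3  4  5  6  7  8  9 10 11 12
dp  0  -  1  -  2  -  3  1  1  2  2  1  3
(- denotes ∞ / unreachable)

2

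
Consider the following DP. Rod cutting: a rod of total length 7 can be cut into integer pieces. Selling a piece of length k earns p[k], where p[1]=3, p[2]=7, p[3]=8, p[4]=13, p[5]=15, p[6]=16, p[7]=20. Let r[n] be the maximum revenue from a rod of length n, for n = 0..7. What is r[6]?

   n    0    1    2    3    4    5    6    7
r[n]    0    3    7   10   14   17   21   24

21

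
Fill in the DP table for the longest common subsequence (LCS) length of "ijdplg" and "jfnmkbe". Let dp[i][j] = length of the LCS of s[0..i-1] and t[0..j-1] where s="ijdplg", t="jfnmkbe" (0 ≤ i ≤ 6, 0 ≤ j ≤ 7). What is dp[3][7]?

   ''  j  f  n  m  k  b  e
''  0  0  0  0  0  0  0  0
 i  0  0  0  0  0  0  0  0
 j  0  1  1  1  1  1  1  1
 d  0  1  1  1  1  1  1  1
 p  0  1  1  1  1  1  1  1
 l  0  1  1  1  1  1  1  1
 g  0  1  1  1  1  1  1  1

1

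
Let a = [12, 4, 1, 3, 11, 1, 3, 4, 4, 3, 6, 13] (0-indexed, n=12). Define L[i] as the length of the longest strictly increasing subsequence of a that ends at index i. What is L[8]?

   i    0    1    2    3    4    5    6    7    8    9   10   11
a[i]   12    4    1    3   11    1    3    4    4    3    6   13
L[i]    1    1    1    2    3    1    2    3    3    2    4    5

3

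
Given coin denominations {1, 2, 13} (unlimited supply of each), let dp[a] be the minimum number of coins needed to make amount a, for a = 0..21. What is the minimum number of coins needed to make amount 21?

 a  0  1  2  3  4  5  6  7  8  9 10 11 12 13 14 15 16 17 18 19 20 21
dp  0  1  1  2  2  3  3  4  4  5  5  6  6  1  2  2  3  3  4  4  5  5

5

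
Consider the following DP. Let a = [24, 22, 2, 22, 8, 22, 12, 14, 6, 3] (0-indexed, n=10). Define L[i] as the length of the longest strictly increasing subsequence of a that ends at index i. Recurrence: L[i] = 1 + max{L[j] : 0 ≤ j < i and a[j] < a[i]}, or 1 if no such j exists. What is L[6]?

3

   i    0    1    2    3    4    5    6    7    8    9
a[i]   24   22    2   22    8   22   12   14    6    3
L[i]    1    1    1    2    2    3    3    4    2    2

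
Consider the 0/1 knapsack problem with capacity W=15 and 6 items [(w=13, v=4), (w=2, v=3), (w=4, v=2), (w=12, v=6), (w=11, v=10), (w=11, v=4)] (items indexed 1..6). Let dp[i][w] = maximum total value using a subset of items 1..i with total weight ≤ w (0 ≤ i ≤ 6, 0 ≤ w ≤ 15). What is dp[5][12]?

i\w   0   1   2   3   4   5   6   7   8   9  10  11  12  13  14  15
  0   0   0   0   0   0   0   0   0   0   0   0   0   0   0   0   0
  1   0   0   0   0   0   0   0   0   0   0   0   0   0   4   4   4
  2   0   0   3   3   3   3   3   3   3   3   3   3   3   4   4   7
  3   0   0   3   3   3   3   5   5   5   5   5   5   5   5   5   7
  4   0   0   3   3   3   3   5   5   5   5   5   5   6   6   9   9
  5   0   0   3   3   3   3   5   5   5   5   5  10  10  13  13  13
  6   0   0   3   3   3   3   5   5   5   5   5  10  10  13  13  13

10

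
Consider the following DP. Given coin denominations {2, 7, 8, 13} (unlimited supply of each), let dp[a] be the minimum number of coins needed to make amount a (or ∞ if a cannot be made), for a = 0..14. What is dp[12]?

3

 a  0  1  2  3  4  5  6  7  8  9 10 11 12 13 14
dp  0  -  1  -  2  -  3  1  1  2  2  3  3  1  2
(- denotes ∞ / unreachable)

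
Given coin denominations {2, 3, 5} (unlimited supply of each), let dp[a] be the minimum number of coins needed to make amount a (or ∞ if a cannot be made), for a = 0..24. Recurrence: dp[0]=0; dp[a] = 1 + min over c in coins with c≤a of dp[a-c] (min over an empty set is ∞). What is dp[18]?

4

 a  0  1  2  3  4  5  6  7  8  9 10 11 12 13 14 15 16 17 18 19 20 21 22 23 24
dp  0  -  1  1  2  1  2  2  2  3  2  3  3  3  4  3  4  4  4  5  4  5  5  5  6
(- denotes ∞ / unreachable)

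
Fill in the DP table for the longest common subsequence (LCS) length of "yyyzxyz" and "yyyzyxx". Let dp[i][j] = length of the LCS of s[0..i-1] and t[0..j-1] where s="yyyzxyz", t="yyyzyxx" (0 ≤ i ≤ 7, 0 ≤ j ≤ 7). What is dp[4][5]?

4

   ''  y  y  y  z  y  x  x
''  0  0  0  0  0  0  0  0
 y  0  1  1  1  1  1  1  1
 y  0  1  2  2  2  2  2  2
 y  0  1  2  3  3  3  3  3
 z  0  1  2  3  4  4  4  4
 x  0  1  2  3  4  4  5  5
 y  0  1  2  3  4  5  5  5
 z  0  1  2  3  4  5  5  5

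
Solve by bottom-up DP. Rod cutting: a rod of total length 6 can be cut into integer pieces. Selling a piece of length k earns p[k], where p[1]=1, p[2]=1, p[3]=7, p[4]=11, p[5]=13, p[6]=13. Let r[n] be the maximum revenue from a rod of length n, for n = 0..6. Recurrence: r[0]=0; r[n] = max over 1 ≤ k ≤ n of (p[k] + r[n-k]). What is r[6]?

   n    0    1    2    3    4    5    6
r[n]    0    1    2    7   11   13   14

14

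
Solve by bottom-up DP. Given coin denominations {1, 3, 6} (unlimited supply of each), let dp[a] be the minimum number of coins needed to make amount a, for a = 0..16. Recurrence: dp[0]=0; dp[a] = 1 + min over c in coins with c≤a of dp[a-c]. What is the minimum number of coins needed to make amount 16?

4

 a  0  1  2  3  4  5  6  7  8  9 10 11 12 13 14 15 16
dp  0  1  2  1  2  3  1  2  3  2  3  4  2  3  4  3  4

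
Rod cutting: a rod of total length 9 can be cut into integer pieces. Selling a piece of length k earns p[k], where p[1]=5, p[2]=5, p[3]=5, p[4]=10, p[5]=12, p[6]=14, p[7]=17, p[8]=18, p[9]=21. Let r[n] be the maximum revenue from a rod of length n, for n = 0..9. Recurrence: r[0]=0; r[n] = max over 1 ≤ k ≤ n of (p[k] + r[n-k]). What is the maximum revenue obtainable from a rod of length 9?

   n    0    1    2    3    4    5    6    7    8    9
r[n]    0    5   10   15   20   25   30   35   40   45

45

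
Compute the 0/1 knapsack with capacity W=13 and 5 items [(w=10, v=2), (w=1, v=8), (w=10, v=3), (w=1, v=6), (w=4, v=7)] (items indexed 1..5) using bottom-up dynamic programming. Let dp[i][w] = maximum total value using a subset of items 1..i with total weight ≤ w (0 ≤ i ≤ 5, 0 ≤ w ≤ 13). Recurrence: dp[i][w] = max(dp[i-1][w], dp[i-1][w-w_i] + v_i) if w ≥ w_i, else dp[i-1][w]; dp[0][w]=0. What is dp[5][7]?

i\w   0   1   2   3   4   5   6   7   8   9  10  11  12  13
  0   0   0   0   0   0   0   0   0   0   0   0   0   0   0
  1   0   0   0   0   0   0   0   0   0   0   2   2   2   2
  2   0   8   8   8   8   8   8   8   8   8   8  10  10  10
  3   0   8   8   8   8   8   8   8   8   8   8  11  11  11
  4   0   8  14  14  14  14  14  14  14  14  14  14  17  17
  5   0   8  14  14  14  15  21  21  21  21  21  21  21  21

21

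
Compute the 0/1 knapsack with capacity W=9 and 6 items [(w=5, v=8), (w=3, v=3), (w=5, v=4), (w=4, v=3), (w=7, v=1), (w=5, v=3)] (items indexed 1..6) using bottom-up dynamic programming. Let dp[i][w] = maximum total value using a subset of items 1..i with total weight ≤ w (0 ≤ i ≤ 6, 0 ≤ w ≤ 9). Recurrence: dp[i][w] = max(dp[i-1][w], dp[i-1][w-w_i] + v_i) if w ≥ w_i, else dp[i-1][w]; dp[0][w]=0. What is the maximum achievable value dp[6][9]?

i\w   0   1   2   3   4   5   6   7   8   9
  0   0   0   0   0   0   0   0   0   0   0
  1   0   0   0   0   0   8   8   8   8   8
  2   0   0   0   3   3   8   8   8  11  11
  3   0   0   0   3   3   8   8   8  11  11
  4   0   0   0   3   3   8   8   8  11  11
  5   0   0   0   3   3   8   8   8  11  11
  6   0   0   0   3   3   8   8   8  11  11

11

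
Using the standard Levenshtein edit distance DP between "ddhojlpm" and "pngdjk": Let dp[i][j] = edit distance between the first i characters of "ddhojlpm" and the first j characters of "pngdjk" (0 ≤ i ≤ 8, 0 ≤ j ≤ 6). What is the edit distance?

7

   ''  p  n  g  d  j  k
''  0  1  2  3  4  5  6
 d  1  1  2  3  3  4  5
 d  2  2  2  3  3  4  5
 h  3  3  3  3  4  4  5
 o  4  4  4  4  4  5  5
 j  5  5  5  5  5  4  5
 l  6  6  6  6  6  5  5
 p  7  6  7  7  7  6  6
 m  8  7  7  8  8  7  7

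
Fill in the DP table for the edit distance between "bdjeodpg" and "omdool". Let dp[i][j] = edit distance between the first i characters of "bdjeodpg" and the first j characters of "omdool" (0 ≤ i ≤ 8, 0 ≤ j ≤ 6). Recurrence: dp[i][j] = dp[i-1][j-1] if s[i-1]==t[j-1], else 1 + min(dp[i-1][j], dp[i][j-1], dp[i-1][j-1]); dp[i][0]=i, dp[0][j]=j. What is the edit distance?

   ''  o  m  d  o  o  l
''  0  1  2  3  4  5  6
 b  1  1  2  3  4  5  6
 d  2  2  2  2  3  4  5
 j  3  3  3  3  3  4  5
 e  4  4  4  4  4  4  5
 o  5  4  5  5  4  4  5
 d  6  5  5  5  5  5  5
 p  7  6  6  6  6  6  6
 g  8  7  7  7  7  7  7

7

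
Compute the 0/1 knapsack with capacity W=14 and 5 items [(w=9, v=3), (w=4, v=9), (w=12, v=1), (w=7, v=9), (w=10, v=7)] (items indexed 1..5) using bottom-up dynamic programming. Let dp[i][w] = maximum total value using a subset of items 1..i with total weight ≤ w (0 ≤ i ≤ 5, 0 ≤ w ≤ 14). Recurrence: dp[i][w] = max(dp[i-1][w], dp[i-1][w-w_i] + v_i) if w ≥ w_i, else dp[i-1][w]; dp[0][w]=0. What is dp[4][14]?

i\w   0   1   2   3   4   5   6   7   8   9  10  11  12  13  14
  0   0   0   0   0   0   0   0   0   0   0   0   0   0   0   0
  1   0   0   0   0   0   0   0   0   0   3   3   3   3   3   3
  2   0   0   0   0   9   9   9   9   9   9   9   9   9  12  12
  3   0   0   0   0   9   9   9   9   9   9   9   9   9  12  12
  4   0   0   0   0   9   9   9   9   9   9   9  18  18  18  18
  5   0   0   0   0   9   9   9   9   9   9   9  18  18  18  18

18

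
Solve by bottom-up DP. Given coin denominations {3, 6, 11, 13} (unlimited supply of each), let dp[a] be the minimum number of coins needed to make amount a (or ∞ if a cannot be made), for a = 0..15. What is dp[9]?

2

 a  0  1  2  3  4  5  6  7  8  9 10 11 12 13 14 15
dp  0  -  -  1  -  -  1  -  -  2  -  1  2  1  2  3
(- denotes ∞ / unreachable)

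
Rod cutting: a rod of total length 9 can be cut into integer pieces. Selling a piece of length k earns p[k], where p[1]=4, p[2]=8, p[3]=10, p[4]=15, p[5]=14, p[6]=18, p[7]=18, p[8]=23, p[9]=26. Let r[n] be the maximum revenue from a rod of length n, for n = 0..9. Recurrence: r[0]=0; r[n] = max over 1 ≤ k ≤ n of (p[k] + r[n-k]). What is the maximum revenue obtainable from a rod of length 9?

   n    0    1    2    3    4    5    6    7    8    9
r[n]    0    4    8   12   16   20   24   28   32   36

36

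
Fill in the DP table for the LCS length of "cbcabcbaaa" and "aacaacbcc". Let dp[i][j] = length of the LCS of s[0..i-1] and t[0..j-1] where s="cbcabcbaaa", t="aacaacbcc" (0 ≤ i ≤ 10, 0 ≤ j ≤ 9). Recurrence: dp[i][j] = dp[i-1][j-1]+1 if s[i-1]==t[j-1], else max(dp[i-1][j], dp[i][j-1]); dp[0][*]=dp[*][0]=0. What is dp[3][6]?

   ''  a  a  c  a  a  c  b  c  c
''  0  0  0  0  0  0  0  0  0  0
 c  0  0  0  1  1  1  1  1  1  1
 b  0  0  0  1  1  1  1  2  2  2
 c  0  0  0  1  1  1  2  2  3  3
 a  0  1  1  1  2  2  2  2  3  3
 b  0  1  1  1  2  2  2  3  3  3
 c  0  1  1  2  2  2  3  3  4  4
 b  0  1  1  2  2  2  3  4  4  4
 a  0  1  2  2  3  3  3  4  4  4
 a  0  1  2  2  3  4  4  4  4  4
 a  0  1  2  2  3  4  4  4  4  4

2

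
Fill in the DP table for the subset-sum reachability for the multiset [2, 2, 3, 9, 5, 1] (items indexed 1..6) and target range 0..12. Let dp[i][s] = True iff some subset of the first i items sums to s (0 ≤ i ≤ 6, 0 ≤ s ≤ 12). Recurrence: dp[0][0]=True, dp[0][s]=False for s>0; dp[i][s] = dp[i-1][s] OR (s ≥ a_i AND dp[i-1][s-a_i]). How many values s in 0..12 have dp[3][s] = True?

i\s   0   1   2   3   4   5   6   7   8   9  10  11  12
  0   T   F   F   F   F   F   F   F   F   F   F   F   F
  1   T   F   T   F   F   F   F   F   F   F   F   F   F
  2   T   F   T   F   T   F   F   F   F   F   F   F   F
  3   T   F   T   T   T   T   F   T   F   F   F   F   F
  4   T   F   T   T   T   T   F   T   F   T   F   T   T
  5   T   F   T   T   T   T   F   T   T   T   T   T   T
  6   T   T   T   T   T   T   T   T   T   T   T   T   T

6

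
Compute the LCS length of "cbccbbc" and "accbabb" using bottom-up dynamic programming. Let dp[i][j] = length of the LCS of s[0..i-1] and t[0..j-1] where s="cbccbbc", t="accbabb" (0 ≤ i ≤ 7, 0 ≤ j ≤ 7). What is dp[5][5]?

   ''  a  c  c  b  a  b  b
''  0  0  0  0  0  0  0  0
 c  0  0  1  1  1  1  1  1
 b  0  0  1  1  2  2  2  2
 c  0  0  1  2  2  2  2  2
 c  0  0  1  2  2  2  2  2
 b  0  0  1  2  3  3  3  3
 b  0  0  1  2  3  3  4  4
 c  0  0  1  2  3  3  4  4

3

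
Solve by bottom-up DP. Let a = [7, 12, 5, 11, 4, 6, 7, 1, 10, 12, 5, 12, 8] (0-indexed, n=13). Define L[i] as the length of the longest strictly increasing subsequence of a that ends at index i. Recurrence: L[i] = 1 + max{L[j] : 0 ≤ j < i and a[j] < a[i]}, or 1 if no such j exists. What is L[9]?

5

   i    0    1    2    3    4    5    6    7    8    9   10   11   12
a[i]    7   12    5   11    4    6    7    1   10   12    5   12    8
L[i]    1    2    1    2    1    2    3    1    4    5    2    5    4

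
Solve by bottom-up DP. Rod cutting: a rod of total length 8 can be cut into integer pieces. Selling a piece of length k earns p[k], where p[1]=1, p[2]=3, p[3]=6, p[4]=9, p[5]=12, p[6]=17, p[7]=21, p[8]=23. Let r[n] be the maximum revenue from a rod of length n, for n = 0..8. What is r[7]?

   n    0    1    2    3    4    5    6    7    8
r[n]    0    1    3    6    9   12   17   21   23

21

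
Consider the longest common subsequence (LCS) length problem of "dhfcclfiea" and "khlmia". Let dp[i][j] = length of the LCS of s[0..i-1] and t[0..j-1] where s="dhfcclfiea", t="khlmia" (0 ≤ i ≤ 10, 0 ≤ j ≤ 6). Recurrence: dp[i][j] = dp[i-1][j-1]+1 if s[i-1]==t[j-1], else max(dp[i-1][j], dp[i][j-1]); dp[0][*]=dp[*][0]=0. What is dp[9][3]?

   ''  k  h  l  m  i  a
''  0  0  0  0  0  0  0
 d  0  0  0  0  0  0  0
 h  0  0  1  1  1  1  1
 f  0  0  1  1  1  1  1
 c  0  0  1  1  1  1  1
 c  0  0  1  1  1  1  1
 l  0  0  1  2  2  2  2
 f  0  0  1  2  2  2  2
 i  0  0  1  2  2  3  3
 e  0  0  1  2  2  3  3
 a  0  0  1  2  2  3  4

2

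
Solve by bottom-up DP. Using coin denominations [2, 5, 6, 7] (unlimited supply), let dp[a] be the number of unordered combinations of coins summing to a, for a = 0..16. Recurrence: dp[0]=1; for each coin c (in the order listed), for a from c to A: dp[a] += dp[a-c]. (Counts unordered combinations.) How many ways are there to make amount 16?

after  coin     0     1     2     3     4     5     6     7     8     9    10    11    12    13    14    15    16
          2     1     0     1     0     1     0     1     0     1     0     1     0     1     0     1     0     1
          5     1     0     1     0     1     1     1     1     1     1     2     1     2     1     2     2     2
          6     1     0     1     0     1     1     2     1     2     1     3     2     4     2     4     3     5
          7     1     0     1     0     1     1     2     2     2     2     3     3     5     4     6     5     7

7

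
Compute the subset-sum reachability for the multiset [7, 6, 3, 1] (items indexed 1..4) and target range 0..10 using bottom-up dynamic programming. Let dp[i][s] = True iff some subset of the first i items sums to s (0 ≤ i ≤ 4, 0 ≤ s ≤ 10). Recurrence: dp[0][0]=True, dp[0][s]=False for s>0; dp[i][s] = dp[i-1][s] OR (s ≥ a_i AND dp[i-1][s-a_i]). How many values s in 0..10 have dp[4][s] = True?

9

i\s   0   1   2   3   4   5   6   7   8   9  10
  0   T   F   F   F   F   F   F   F   F   F   F
  1   T   F   F   F   F   F   F   T   F   F   F
  2   T   F   F   F   F   F   T   T   F   F   F
  3   T   F   F   T   F   F   T   T   F   T   T
  4   T   T   F   T   T   F   T   T   T   T   T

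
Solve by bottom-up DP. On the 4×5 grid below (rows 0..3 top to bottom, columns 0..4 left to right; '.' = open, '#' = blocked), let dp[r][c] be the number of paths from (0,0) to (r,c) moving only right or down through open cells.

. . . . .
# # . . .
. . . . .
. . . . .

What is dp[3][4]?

10

r\c   0   1   2   3   4
  0   1   1   1   1   1
  1   0   0   1   2   3
  2   0   0   1   3   6
  3   0   0   1   4  10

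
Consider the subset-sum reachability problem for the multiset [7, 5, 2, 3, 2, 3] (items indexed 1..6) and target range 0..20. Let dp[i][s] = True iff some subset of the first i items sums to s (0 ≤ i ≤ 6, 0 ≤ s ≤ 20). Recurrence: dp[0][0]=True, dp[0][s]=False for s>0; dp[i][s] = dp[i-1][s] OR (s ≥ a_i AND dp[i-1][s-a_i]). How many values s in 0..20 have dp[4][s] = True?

i\s   0   1   2   3   4   5   6   7   8   9  10  11  12  13  14  15  16  17  18  19  20
  0   T   F   F   F   F   F   F   F   F   F   F   F   F   F   F   F   F   F   F   F   F
  1   T   F   F   F   F   F   F   T   F   F   F   F   F   F   F   F   F   F   F   F   F
  2   T   F   F   F   F   T   F   T   F   F   F   F   T   F   F   F   F   F   F   F   F
  3   T   F   T   F   F   T   F   T   F   T   F   F   T   F   T   F   F   F   F   F   F
  4   T   F   T   T   F   T   F   T   T   T   T   F   T   F   T   T   F   T   F   F   F
  5   T   F   T   T   T   T   F   T   T   T   T   T   T   F   T   T   T   T   F   T   F
  6   T   F   T   T   T   T   T   T   T   T   T   T   T   T   T   T   T   T   T   T   T

12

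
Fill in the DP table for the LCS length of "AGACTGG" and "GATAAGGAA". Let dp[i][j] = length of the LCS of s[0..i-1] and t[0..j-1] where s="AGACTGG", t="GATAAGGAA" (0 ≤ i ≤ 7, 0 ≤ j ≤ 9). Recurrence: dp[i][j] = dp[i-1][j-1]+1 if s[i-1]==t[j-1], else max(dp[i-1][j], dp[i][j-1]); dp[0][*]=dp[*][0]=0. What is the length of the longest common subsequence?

   ''  G  A  T  A  A  G  G  A  A
''  0  0  0  0  0  0  0  0  0  0
 A  0  0  1  1  1  1  1  1  1  1
 G  0  1  1  1  1  1  2  2  2  2
 A  0  1  2  2  2  2  2  2  3  3
 C  0  1  2  2  2  2  2  2  3  3
 T  0  1  2  3  3  3  3  3  3  3
 G  0  1  2  3  3  3  4  4  4  4
 G  0  1  2  3  3  3  4  5  5  5

5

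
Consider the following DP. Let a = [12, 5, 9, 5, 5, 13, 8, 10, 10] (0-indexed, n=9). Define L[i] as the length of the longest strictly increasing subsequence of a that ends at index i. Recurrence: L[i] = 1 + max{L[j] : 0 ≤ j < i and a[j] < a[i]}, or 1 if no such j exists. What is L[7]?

   i    0    1    2    3    4    5    6    7    8
a[i]   12    5    9    5    5   13    8   10   10
L[i]    1    1    2    1    1    3    2    3    3

3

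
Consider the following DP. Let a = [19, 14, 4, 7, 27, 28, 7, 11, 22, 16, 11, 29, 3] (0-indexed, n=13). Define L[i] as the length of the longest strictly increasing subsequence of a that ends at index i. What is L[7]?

   i    0    1    2    3    4    5    6    7    8    9   10   11   12
a[i]   19   14    4    7   27   28    7   11   22   16   11   29    3
L[i]    1    1    1    2    3    4    2    3    4    4    3    5    1

3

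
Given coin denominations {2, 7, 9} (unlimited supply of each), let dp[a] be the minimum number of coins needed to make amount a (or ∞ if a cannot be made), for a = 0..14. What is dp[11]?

2

 a  0  1  2  3  4  5  6  7  8  9 10 11 12 13 14
dp  0  -  1  -  2  -  3  1  4  1  5  2  6  3  2
(- denotes ∞ / unreachable)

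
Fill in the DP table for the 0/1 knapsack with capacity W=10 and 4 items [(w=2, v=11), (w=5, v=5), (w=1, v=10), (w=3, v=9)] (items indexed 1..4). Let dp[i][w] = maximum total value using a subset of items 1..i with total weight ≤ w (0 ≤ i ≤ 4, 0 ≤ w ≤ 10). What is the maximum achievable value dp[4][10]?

i\w   0   1   2   3   4   5   6   7   8   9  10
  0   0   0   0   0   0   0   0   0   0   0   0
  1   0   0  11  11  11  11  11  11  11  11  11
  2   0   0  11  11  11  11  11  16  16  16  16
  3   0  10  11  21  21  21  21  21  26  26  26
  4   0  10  11  21  21  21  30  30  30  30  30

30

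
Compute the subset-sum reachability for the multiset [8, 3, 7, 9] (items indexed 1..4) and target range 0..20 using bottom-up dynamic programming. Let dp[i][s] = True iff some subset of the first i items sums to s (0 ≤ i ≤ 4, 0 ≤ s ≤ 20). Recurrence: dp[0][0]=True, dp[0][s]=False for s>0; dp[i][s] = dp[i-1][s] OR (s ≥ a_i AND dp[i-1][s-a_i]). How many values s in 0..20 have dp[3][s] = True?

i\s   0   1   2   3   4   5   6   7   8   9  10  11  12  13  14  15  16  17  18  19  20
  0   T   F   F   F   F   F   F   F   F   F   F   F   F   F   F   F   F   F   F   F   F
  1   T   F   F   F   F   F   F   F   T   F   F   F   F   F   F   F   F   F   F   F   F
  2   T   F   F   T   F   F   F   F   T   F   F   T   F   F   F   F   F   F   F   F   F
  3   T   F   F   T   F   F   F   T   T   F   T   T   F   F   F   T   F   F   T   F   F
  4   T   F   F   T   F   F   F   T   T   T   T   T   T   F   F   T   T   T   T   T   T

8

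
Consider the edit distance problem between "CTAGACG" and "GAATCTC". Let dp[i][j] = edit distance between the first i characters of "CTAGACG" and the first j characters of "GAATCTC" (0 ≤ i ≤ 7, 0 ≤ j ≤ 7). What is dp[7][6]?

   ''  G  A  A  T  C  T  C
''  0  1  2  3  4  5  6  7
 C  1  1  2  3  4  4  5  6
 T  2  2  2  3  3  4  4  5
 A  3  3  2  2  3  4  5  5
 G  4  3  3  3  3  4  5  6
 A  5  4  3  3  4  4  5  6
 C  6  5  4  4  4  4  5  5
 G  7  6  5  5  5  5  5  6

5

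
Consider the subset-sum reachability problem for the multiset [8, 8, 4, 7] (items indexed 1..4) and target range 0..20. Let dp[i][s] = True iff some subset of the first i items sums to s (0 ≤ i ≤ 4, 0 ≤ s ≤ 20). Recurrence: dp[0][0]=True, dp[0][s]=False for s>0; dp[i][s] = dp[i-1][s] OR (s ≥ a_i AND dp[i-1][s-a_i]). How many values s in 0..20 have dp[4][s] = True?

i\s   0   1   2   3   4   5   6   7   8   9  10  11  12  13  14  15  16  17  18  19  20
  0   T   F   F   F   F   F   F   F   F   F   F   F   F   F   F   F   F   F   F   F   F
  1   T   F   F   F   F   F   F   F   T   F   F   F   F   F   F   F   F   F   F   F   F
  2   T   F   F   F   F   F   F   F   T   F   F   F   F   F   F   F   T   F   F   F   F
  3   T   F   F   F   T   F   F   F   T   F   F   F   T   F   F   F   T   F   F   F   T
  4   T   F   F   F   T   F   F   T   T   F   F   T   T   F   F   T   T   F   F   T   T

10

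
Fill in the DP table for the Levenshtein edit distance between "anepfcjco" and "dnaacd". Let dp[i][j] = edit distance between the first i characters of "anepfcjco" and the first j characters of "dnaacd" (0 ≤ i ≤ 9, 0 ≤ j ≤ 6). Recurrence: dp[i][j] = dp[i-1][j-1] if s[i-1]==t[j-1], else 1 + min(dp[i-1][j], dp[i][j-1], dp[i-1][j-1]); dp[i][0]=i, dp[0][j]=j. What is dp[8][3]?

   ''  d  n  a  a  c  d
''  0  1  2  3  4  5  6
 a  1  1  2  2  3  4  5
 n  2  2  1  2  3  4  5
 e  3  3  2  2  3  4  5
 p  4  4  3  3  3  4  5
 f  5  5  4  4  4  4  5
 c  6  6  5  5  5  4  5
 j  7  7  6  6  6  5  5
 c  8  8  7  7  7  6  6
 o  9  9  8  8  8  7  7

7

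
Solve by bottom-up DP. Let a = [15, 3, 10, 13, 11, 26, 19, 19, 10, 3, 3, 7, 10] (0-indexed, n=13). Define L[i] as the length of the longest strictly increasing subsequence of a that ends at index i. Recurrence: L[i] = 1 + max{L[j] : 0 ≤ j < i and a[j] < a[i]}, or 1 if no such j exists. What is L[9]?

   i    0    1    2    3    4    5    6    7    8    9   10   11   12
a[i]   15    3   10   13   11   26   19   19   10    3    3    7   10
L[i]    1    1    2    3    3    4    4    4    2    1    1    2    3

1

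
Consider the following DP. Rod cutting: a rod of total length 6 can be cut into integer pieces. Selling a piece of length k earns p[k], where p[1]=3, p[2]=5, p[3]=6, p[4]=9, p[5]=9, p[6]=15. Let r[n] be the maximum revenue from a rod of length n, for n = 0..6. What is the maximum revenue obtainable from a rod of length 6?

   n    0    1    2    3    4    5    6
r[n]    0    3    6    9   12   15   18

18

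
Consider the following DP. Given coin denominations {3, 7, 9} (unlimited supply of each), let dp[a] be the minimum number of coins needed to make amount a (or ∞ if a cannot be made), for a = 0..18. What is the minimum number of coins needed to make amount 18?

 a  0  1  2  3  4  5  6  7  8  9 10 11 12 13 14 15 16 17 18
dp  0  -  -  1  -  -  2  1  -  1  2  -  2  3  2  3  2  3  2
(- denotes ∞ / unreachable)

2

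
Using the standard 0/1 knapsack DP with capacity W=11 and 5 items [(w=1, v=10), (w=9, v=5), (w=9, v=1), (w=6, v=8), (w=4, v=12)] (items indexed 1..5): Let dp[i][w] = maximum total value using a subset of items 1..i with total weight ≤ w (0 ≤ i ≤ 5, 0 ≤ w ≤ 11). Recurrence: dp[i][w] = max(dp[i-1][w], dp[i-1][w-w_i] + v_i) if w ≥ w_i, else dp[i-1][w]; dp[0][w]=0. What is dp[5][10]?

i\w   0   1   2   3   4   5   6   7   8   9  10  11
  0   0   0   0   0   0   0   0   0   0   0   0   0
  1   0  10  10  10  10  10  10  10  10  10  10  10
  2   0  10  10  10  10  10  10  10  10  10  15  15
  3   0  10  10  10  10  10  10  10  10  10  15  15
  4   0  10  10  10  10  10  10  18  18  18  18  18
  5   0  10  10  10  12  22  22  22  22  22  22  30

22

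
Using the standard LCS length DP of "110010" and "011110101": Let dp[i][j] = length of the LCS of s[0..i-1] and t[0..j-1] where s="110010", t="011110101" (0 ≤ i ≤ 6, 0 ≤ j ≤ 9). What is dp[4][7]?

3

   ''  0  1  1  1  1  0  1  0  1
''  0  0  0  0  0  0  0  0  0  0
 1  0  0  1  1  1  1  1  1  1  1
 1  0  0  1  2  2  2  2  2  2  2
 0  0  1  1  2  2  2  3  3  3  3
 0  0  1  1  2  2  2  3  3  4  4
 1  0  1  2  2  3  3  3  4  4  5
 0  0  1  2  2  3  3  4  4  5  5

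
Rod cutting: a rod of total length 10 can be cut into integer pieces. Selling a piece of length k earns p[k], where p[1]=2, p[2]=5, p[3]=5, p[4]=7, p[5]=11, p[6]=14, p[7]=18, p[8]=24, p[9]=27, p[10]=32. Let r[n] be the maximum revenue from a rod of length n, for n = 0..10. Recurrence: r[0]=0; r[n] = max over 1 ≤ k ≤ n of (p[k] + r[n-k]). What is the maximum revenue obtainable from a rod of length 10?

32

   n    0    1    2    3    4    5    6    7    8    9   10
r[n]    0    2    5    7   10   12   15   18   24   27   32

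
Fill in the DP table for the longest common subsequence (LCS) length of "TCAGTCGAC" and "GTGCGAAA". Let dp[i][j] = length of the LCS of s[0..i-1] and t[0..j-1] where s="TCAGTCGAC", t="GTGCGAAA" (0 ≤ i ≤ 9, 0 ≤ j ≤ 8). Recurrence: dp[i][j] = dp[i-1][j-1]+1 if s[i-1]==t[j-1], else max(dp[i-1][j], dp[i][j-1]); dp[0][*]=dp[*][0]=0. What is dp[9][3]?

3

   ''  G  T  G  C  G  A  A  A
''  0  0  0  0  0  0  0  0  0
 T  0  0  1  1  1  1  1  1  1
 C  0  0  1  1  2  2  2  2  2
 A  0  0  1  1  2  2  3  3  3
 G  0  1  1  2  2  3  3  3  3
 T  0  1  2  2  2  3  3  3  3
 C  0  1  2  2  3  3  3  3  3
 G  0  1  2  3  3  4  4  4  4
 A  0  1  2  3  3  4  5  5  5
 C  0  1  2  3  4  4  5  5  5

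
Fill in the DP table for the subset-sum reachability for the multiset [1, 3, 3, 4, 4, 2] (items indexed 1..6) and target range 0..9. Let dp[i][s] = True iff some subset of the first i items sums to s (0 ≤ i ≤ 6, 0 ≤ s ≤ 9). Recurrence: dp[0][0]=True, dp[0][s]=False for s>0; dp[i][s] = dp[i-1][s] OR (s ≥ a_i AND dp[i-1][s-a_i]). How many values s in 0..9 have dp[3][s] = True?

i\s   0   1   2   3   4   5   6   7   8   9
  0   T   F   F   F   F   F   F   F   F   F
  1   T   T   F   F   F   F   F   F   F   F
  2   T   T   F   T   T   F   F   F   F   F
  3   T   T   F   T   T   F   T   T   F   F
  4   T   T   F   T   T   T   T   T   T   F
  5   T   T   F   T   T   T   T   T   T   T
  6   T   T   T   T   T   T   T   T   T   T

6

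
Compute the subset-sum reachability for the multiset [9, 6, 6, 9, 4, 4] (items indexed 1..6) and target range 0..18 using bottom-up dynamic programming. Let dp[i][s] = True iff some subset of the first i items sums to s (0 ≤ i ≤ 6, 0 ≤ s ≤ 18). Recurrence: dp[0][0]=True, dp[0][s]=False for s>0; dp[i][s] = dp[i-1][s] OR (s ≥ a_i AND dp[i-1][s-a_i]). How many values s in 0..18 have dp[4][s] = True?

6

i\s   0   1   2   3   4   5   6   7   8   9  10  11  12  13  14  15  16  17  18
  0   T   F   F   F   F   F   F   F   F   F   F   F   F   F   F   F   F   F   F
  1   T   F   F   F   F   F   F   F   F   T   F   F   F   F   F   F   F   F   F
  2   T   F   F   F   F   F   T   F   F   T   F   F   F   F   F   T   F   F   F
  3   T   F   F   F   F   F   T   F   F   T   F   F   T   F   F   T   F   F   F
  4   T   F   F   F   F   F   T   F   F   T   F   F   T   F   F   T   F   F   T
  5   T   F   F   F   T   F   T   F   F   T   T   F   T   T   F   T   T   F   T
  6   T   F   F   F   T   F   T   F   T   T   T   F   T   T   T   T   T   T   T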